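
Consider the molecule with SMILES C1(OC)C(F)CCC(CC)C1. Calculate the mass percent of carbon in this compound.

67.46%

Atom tally by fragment:
  cyclohexane ring core → C:6 H:12
  (− 3 ring H displaced by substituents)
  + OCH3 → C:1 H:3 O:1
  + F → F:1
  + C2H5 → C:2 H:5
Element totals:
  C: 9
  H: 17
  F: 1
  O: 1
Molecular formula: C9H17FO.
Molar mass = 160.232 g/mol.
Mass from C: 9 × 12.011 = 108.099 g/mol.
%C = 108.099 / 160.232 × 100 = 67.46%.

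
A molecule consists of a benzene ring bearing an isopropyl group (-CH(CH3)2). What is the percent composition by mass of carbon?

89.94%

Atom tally by fragment:
  benzene ring core → C:6 H:6
  (− 1 ring H displaced by substituents)
  + CH(CH3)2 → C:3 H:7
Element totals:
  C: 9
  H: 12
Molecular formula: C9H12.
Molar mass = 120.195 g/mol.
Mass from C: 9 × 12.011 = 108.099 g/mol.
%C = 108.099 / 120.195 × 100 = 89.94%.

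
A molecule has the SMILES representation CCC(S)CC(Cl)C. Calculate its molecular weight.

152.68 g/mol

Atom tally by fragment:
  CH3 → C:1 H:3
  CH2 → C:1 H:2
  CH(SH) → C:1 H:2 S:1
  CH2 → C:1 H:2
  CH(Cl) → C:1 H:1 Cl:1
  CH3 → C:1 H:3
Element totals:
  C: 6
  H: 13
  Cl: 1
  S: 1
Molecular formula: C6H13ClS.
  M = 6(12.011) + 13(1.008) + 35.45 + 32.06
    = 72.066 + 13.104 + 35.450 + 32.060 = 152.680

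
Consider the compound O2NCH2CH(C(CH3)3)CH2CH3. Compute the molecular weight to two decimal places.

159.23 g/mol

Element totals:
  C: 8
  H: 17
  N: 1
  O: 2
Molecular formula: C8H17NO2.
  M = 8(12.011) + 17(1.008) + 14.007 + 2(15.999)
    = 96.088 + 17.136 + 14.007 + 31.998 = 159.229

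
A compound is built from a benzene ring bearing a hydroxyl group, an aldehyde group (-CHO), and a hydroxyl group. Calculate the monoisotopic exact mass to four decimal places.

138.0317

Atom tally by fragment:
  benzene ring core → C:6 H:6
  (− 3 ring H displaced by substituents)
  + OH → O:1 H:1
  + CHO → C:1 H:1 O:1
  + OH → O:1 H:1
Element totals:
  C: 7
  H: 6
  O: 3
Molecular formula: C7H6O3.
  M = 7(12.0) + 6(1.007825) + 3(15.994915)
    = 84.000000 + 6.046950 + 47.984745 = 138.031695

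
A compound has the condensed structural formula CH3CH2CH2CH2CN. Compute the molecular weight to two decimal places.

83.13 g/mol

Atom tally by fragment:
  CH3 → C:1 H:3
  CH2 → C:1 H:2
  CH2 → C:1 H:2
  CH2CN → C:2 H:2 N:1
Element totals:
  C: 5
  H: 9
  N: 1
Molecular formula: C5H9N.
  M = 5(12.011) + 9(1.008) + 14.007
    = 60.055 + 9.072 + 14.007 = 83.134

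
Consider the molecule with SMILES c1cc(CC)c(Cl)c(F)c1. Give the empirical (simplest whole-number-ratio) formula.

Atom tally by fragment:
  benzene ring core → C:6 H:6
  (− 3 ring H displaced by substituents)
  + C2H5 → C:2 H:5
  + Cl → Cl:1
  + F → F:1
Element totals:
  C: 8
  H: 8
  Cl: 1
  F: 1
Molecular formula: C8H8ClF.
gcd of subscripts (8, 1, 1, 8) = 1, so the empirical formula equals the molecular formula.

C8H8ClF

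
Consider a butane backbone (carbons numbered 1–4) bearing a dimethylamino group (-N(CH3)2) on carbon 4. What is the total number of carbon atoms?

Atom tally by fragment:
  CH3 → C:1 H:3
  CH2 → C:1 H:2
  CH2 → C:1 H:2
  CH2N(CH3)2 → C:3 H:8 N:1
Element totals:
  C: 6
  H: 15
  N: 1

6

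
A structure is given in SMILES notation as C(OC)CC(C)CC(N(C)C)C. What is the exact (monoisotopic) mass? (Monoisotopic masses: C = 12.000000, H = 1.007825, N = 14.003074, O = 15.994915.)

173.1780

Atom tally by fragment:
  CH3OCH2 → C:2 H:5 O:1
  CH2 → C:1 H:2
  CH(CH3) → C:2 H:4
  CH2 → C:1 H:2
  CH(N(CH3)2) → C:3 H:7 N:1
  CH3 → C:1 H:3
Element totals:
  C: 10
  H: 23
  N: 1
  O: 1
Molecular formula: C10H23NO.
  M = 10(12.0) + 23(1.007825) + 14.003074 + 15.994915
    = 120.000000 + 23.179975 + 14.003074 + 15.994915 = 173.177964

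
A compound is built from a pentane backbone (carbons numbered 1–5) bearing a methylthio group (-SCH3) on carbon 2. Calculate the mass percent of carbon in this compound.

Atom tally by fragment:
  CH3 → C:1 H:3
  CH(SCH3) → C:2 H:4 S:1
  CH2 → C:1 H:2
  CH2 → C:1 H:2
  CH3 → C:1 H:3
Element totals:
  C: 6
  H: 14
  S: 1
Molecular formula: C6H14S.
Molar mass = 118.238 g/mol.
Mass from C: 6 × 12.011 = 72.066 g/mol.
%C = 72.066 / 118.238 × 100 = 60.95%.

60.95%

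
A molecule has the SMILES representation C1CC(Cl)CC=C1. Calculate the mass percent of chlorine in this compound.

Atom tally by fragment:
  cyclohexene ring core → C:6 H:10
  (− 1 ring H displaced by substituents)
  + Cl → Cl:1
Element totals:
  C: 6
  H: 9
  Cl: 1
Molecular formula: C6H9Cl.
Molar mass = 116.588 g/mol.
Mass from Cl: 1 × 35.45 = 35.450 g/mol.
%Cl = 35.450 / 116.588 × 100 = 30.41%.

30.41%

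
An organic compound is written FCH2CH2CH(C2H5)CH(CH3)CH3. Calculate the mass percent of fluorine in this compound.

14.37%

Element totals:
  C: 8
  H: 17
  F: 1
Molecular formula: C8H17F.
Molar mass = 132.222 g/mol.
Mass from F: 1 × 18.998 = 18.998 g/mol.
%F = 18.998 / 132.222 × 100 = 14.37%.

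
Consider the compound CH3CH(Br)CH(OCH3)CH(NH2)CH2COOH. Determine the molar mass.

240.10 g/mol

Element totals:
  C: 7
  H: 14
  Br: 1
  N: 1
  O: 3
Molecular formula: C7H14BrNO3.
  M = 7(12.011) + 14(1.008) + 79.904 + 14.007 + 3(15.999)
    = 84.077 + 14.112 + 79.904 + 14.007 + 47.997 = 240.097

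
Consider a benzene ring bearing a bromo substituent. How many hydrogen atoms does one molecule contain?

5

Atom tally by fragment:
  benzene ring core → C:6 H:6
  (− 1 ring H displaced by substituents)
  + Br → Br:1
Element totals:
  C: 6
  H: 5
  Br: 1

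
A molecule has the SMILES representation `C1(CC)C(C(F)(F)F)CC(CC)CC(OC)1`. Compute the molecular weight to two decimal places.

Atom tally by fragment:
  cyclohexane ring core → C:6 H:12
  (− 4 ring H displaced by substituents)
  + C2H5 → C:2 H:5
  + CF3 → C:1 F:3
  + C2H5 → C:2 H:5
  + OCH3 → C:1 H:3 O:1
Element totals:
  C: 12
  H: 21
  F: 3
  O: 1
Molecular formula: C12H21F3O.
  M = 12(12.011) + 21(1.008) + 3(18.998) + 15.999
    = 144.132 + 21.168 + 56.994 + 15.999 = 238.293

238.29 g/mol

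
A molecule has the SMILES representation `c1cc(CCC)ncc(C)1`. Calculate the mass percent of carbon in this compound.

Atom tally by fragment:
  pyridine ring core → C:5 H:5 N:1
  (− 2 ring H displaced by substituents)
  + CH2CH2CH3 → C:3 H:7
  + CH3 → C:1 H:3
Element totals:
  C: 9
  H: 13
  N: 1
Molecular formula: C9H13N.
Molar mass = 135.210 g/mol.
Mass from C: 9 × 12.011 = 108.099 g/mol.
%C = 108.099 / 135.210 × 100 = 79.95%.

79.95%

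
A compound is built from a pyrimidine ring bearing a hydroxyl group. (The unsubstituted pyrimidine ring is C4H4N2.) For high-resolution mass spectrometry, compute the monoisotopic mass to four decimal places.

96.0324

Atom tally by fragment:
  pyrimidine ring core → C:4 H:4 N:2
  (− 1 ring H displaced by substituents)
  + OH → O:1 H:1
Element totals:
  C: 4
  H: 4
  N: 2
  O: 1
Molecular formula: C4H4N2O.
  M = 4(12.0) + 4(1.007825) + 2(14.003074) + 15.994915
    = 48.000000 + 4.031300 + 28.006148 + 15.994915 = 96.032363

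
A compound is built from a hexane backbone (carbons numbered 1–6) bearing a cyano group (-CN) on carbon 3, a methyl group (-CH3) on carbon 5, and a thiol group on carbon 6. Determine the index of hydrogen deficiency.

Atom tally by fragment:
  CH3 → C:1 H:3
  CH2 → C:1 H:2
  CH(CN) → C:2 H:1 N:1
  CH2 → C:1 H:2
  CH(CH3) → C:2 H:4
  CH2SH → C:1 H:3 S:1
Element totals:
  C: 8
  H: 15
  N: 1
  S: 1
Molecular formula: C8H15NS.
DoU = (2C + 2 + N − H − X) / 2 = (2·8 + 2 + 1 − 15 − 0) / 2 = 2.

2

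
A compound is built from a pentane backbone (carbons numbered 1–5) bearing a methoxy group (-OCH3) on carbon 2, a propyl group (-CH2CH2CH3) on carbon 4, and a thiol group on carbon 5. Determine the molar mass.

Atom tally by fragment:
  CH3 → C:1 H:3
  CH(OCH3) → C:2 H:4 O:1
  CH2 → C:1 H:2
  CH(CH2CH2CH3) → C:4 H:8
  CH2SH → C:1 H:3 S:1
Element totals:
  C: 9
  H: 20
  O: 1
  S: 1
Molecular formula: C9H20OS.
  M = 9(12.011) + 20(1.008) + 15.999 + 32.06
    = 108.099 + 20.160 + 15.999 + 32.060 = 176.318

176.32 g/mol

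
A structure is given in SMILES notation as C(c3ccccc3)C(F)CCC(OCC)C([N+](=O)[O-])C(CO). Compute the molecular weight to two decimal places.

313.37 g/mol

Atom tally by fragment:
  C6H5CH2 → C:7 H:7
  CH(F) → C:1 H:1 F:1
  CH2 → C:1 H:2
  CH2 → C:1 H:2
  CH(OC2H5) → C:3 H:6 O:1
  CH(NO2) → C:1 H:1 N:1 O:2
  CH2CH2OH → C:2 H:5 O:1
Element totals:
  C: 16
  H: 24
  F: 1
  N: 1
  O: 4
Molecular formula: C16H24FNO4.
  M = 16(12.011) + 24(1.008) + 18.998 + 14.007 + 4(15.999)
    = 192.176 + 24.192 + 18.998 + 14.007 + 63.996 = 313.369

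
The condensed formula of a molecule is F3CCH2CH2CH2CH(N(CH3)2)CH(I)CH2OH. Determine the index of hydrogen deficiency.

0

Element totals:
  C: 9
  H: 17
  F: 3
  I: 1
  N: 1
  O: 1
Molecular formula: C9H17F3INO.
DoU = (2C + 2 + N − H − X) / 2 = (2·9 + 2 + 1 − 17 − 4) / 2 = 0.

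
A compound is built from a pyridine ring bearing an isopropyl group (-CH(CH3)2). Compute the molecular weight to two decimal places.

Atom tally by fragment:
  pyridine ring core → C:5 H:5 N:1
  (− 1 ring H displaced by substituents)
  + CH(CH3)2 → C:3 H:7
Element totals:
  C: 8
  H: 11
  N: 1
Molecular formula: C8H11N.
  M = 8(12.011) + 11(1.008) + 14.007
    = 96.088 + 11.088 + 14.007 = 121.183

121.18 g/mol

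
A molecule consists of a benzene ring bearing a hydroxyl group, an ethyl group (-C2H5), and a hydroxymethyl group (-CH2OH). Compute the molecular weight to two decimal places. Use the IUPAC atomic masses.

Atom tally by fragment:
  benzene ring core → C:6 H:6
  (− 3 ring H displaced by substituents)
  + OH → O:1 H:1
  + C2H5 → C:2 H:5
  + CH2OH → C:1 H:3 O:1
Element totals:
  C: 9
  H: 12
  O: 2
Molecular formula: C9H12O2.
  M = 9(12.011) + 12(1.008) + 2(15.999)
    = 108.099 + 12.096 + 31.998 = 152.193

152.19 g/mol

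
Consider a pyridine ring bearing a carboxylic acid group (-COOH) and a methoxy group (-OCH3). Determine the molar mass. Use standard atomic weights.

Atom tally by fragment:
  pyridine ring core → C:5 H:5 N:1
  (− 2 ring H displaced by substituents)
  + COOH → C:1 H:1 O:2
  + OCH3 → C:1 H:3 O:1
Element totals:
  C: 7
  H: 7
  N: 1
  O: 3
Molecular formula: C7H7NO3.
  M = 7(12.011) + 7(1.008) + 14.007 + 3(15.999)
    = 84.077 + 7.056 + 14.007 + 47.997 = 153.137

153.14 g/mol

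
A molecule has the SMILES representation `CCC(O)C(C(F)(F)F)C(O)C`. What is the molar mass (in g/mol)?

Atom tally by fragment:
  CH3 → C:1 H:3
  CH2 → C:1 H:2
  CH(OH) → C:1 H:2 O:1
  CH(CF3) → C:2 H:1 F:3
  CH(OH) → C:1 H:2 O:1
  CH3 → C:1 H:3
Element totals:
  C: 7
  H: 13
  F: 3
  O: 2
Molecular formula: C7H13F3O2.
  M = 7(12.011) + 13(1.008) + 3(18.998) + 2(15.999)
    = 84.077 + 13.104 + 56.994 + 31.998 = 186.173

186.17 g/mol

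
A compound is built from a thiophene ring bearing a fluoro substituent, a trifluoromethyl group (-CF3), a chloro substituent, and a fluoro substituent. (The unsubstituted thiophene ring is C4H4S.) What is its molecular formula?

C5ClF5S

Atom tally by fragment:
  thiophene ring core → C:4 H:4 S:1
  (− 4 ring H displaced by substituents)
  + F → F:1
  + CF3 → C:1 F:3
  + Cl → Cl:1
  + F → F:1
Element totals:
  C: 5
  Cl: 1
  F: 5
  S: 1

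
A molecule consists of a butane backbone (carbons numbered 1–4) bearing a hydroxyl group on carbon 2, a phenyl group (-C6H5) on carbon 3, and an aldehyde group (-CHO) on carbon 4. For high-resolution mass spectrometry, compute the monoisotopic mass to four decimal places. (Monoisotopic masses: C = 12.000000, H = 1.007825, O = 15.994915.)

178.0994

Atom tally by fragment:
  CH3 → C:1 H:3
  CH(OH) → C:1 H:2 O:1
  CH(C6H5) → C:7 H:6
  CH2CHO → C:2 H:3 O:1
Element totals:
  C: 11
  H: 14
  O: 2
Molecular formula: C11H14O2.
  M = 11(12.0) + 14(1.007825) + 2(15.994915)
    = 132.000000 + 14.109550 + 31.989830 = 178.099380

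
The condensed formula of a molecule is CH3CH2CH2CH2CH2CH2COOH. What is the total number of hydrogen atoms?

Element totals:
  C: 7
  H: 14
  O: 2

14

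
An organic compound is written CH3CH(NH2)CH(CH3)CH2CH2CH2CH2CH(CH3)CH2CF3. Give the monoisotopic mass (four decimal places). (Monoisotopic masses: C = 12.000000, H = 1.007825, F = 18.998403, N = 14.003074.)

239.1861

Atom tally by fragment:
  CH3 → C:1 H:3
  CH(NH2) → C:1 H:3 N:1
  CH(CH3) → C:2 H:4
  CH2 → C:1 H:2
  CH2 → C:1 H:2
  CH2 → C:1 H:2
  CH2 → C:1 H:2
  CH(CH3) → C:2 H:4
  CH2CF3 → C:2 H:2 F:3
Element totals:
  C: 12
  H: 24
  F: 3
  N: 1
Molecular formula: C12H24F3N.
  M = 12(12.0) + 24(1.007825) + 3(18.998403) + 14.003074
    = 144.000000 + 24.187800 + 56.995209 + 14.003074 = 239.186083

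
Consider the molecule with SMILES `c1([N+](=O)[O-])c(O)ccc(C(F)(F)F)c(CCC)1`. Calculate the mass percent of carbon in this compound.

48.20%

Atom tally by fragment:
  benzene ring core → C:6 H:6
  (− 4 ring H displaced by substituents)
  + NO2 → N:1 O:2
  + OH → O:1 H:1
  + CF3 → C:1 F:3
  + CH2CH2CH3 → C:3 H:7
Element totals:
  C: 10
  H: 10
  F: 3
  N: 1
  O: 3
Molecular formula: C10H10F3NO3.
Molar mass = 249.188 g/mol.
Mass from C: 10 × 12.011 = 120.110 g/mol.
%C = 120.110 / 249.188 × 100 = 48.20%.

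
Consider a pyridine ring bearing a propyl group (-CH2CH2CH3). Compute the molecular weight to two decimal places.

Atom tally by fragment:
  pyridine ring core → C:5 H:5 N:1
  (− 1 ring H displaced by substituents)
  + CH2CH2CH3 → C:3 H:7
Element totals:
  C: 8
  H: 11
  N: 1
Molecular formula: C8H11N.
  M = 8(12.011) + 11(1.008) + 14.007
    = 96.088 + 11.088 + 14.007 = 121.183

121.18 g/mol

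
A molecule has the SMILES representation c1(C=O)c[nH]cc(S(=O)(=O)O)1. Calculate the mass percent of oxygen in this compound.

Atom tally by fragment:
  pyrrole ring core → C:4 H:5 N:1
  (− 2 ring H displaced by substituents)
  + CHO → C:1 H:1 O:1
  + SO3H → S:1 O:3 H:1
Element totals:
  C: 5
  H: 5
  N: 1
  O: 4
  S: 1
Molecular formula: C5H5NO4S.
Molar mass = 175.158 g/mol.
Mass from O: 4 × 15.999 = 63.996 g/mol.
%O = 63.996 / 175.158 × 100 = 36.54%.

36.54%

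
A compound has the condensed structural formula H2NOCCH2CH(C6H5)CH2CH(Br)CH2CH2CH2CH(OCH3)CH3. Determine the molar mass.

Atom tally by fragment:
  H2NOCCH2 → C:2 H:4 O:1 N:1
  CH(C6H5) → C:7 H:6
  CH2 → C:1 H:2
  CH(Br) → C:1 H:1 Br:1
  CH2 → C:1 H:2
  CH2 → C:1 H:2
  CH2 → C:1 H:2
  CH(OCH3) → C:2 H:4 O:1
  CH3 → C:1 H:3
Element totals:
  C: 17
  H: 26
  Br: 1
  N: 1
  O: 2
Molecular formula: C17H26BrNO2.
  M = 17(12.011) + 26(1.008) + 79.904 + 14.007 + 2(15.999)
    = 204.187 + 26.208 + 79.904 + 14.007 + 31.998 = 356.304

356.30 g/mol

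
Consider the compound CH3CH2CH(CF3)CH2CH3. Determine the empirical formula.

Atom tally by fragment:
  CH3 → C:1 H:3
  CH2 → C:1 H:2
  CH(CF3) → C:2 H:1 F:3
  CH2 → C:1 H:2
  CH3 → C:1 H:3
Element totals:
  C: 6
  H: 11
  F: 3
Molecular formula: C6H11F3.
gcd of subscripts (6, 3, 11) = 1, so the empirical formula equals the molecular formula.

C6H11F3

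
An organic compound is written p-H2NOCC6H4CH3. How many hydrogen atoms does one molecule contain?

9

Element totals:
  C: 8
  H: 9
  N: 1
  O: 1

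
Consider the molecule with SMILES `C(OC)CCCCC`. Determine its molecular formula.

C7H16O

Atom tally by fragment:
  CH3OCH2 → C:2 H:5 O:1
  CH2 → C:1 H:2
  CH2 → C:1 H:2
  CH2 → C:1 H:2
  CH2 → C:1 H:2
  CH3 → C:1 H:3
Element totals:
  C: 7
  H: 16
  O: 1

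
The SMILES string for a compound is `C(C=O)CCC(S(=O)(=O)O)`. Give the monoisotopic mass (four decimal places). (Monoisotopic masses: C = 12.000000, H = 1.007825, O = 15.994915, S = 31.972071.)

166.0300

Atom tally by fragment:
  OHCCH2 → C:2 H:3 O:1
  CH2 → C:1 H:2
  CH2 → C:1 H:2
  CH2SO3H → C:1 H:3 S:1 O:3
Element totals:
  C: 5
  H: 10
  O: 4
  S: 1
Molecular formula: C5H10O4S.
  M = 5(12.0) + 10(1.007825) + 4(15.994915) + 31.972071
    = 60.000000 + 10.078250 + 63.979660 + 31.972071 = 166.029981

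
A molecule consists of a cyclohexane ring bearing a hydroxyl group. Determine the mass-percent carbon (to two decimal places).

Atom tally by fragment:
  cyclohexane ring core → C:6 H:12
  (− 1 ring H displaced by substituents)
  + OH → O:1 H:1
Element totals:
  C: 6
  H: 12
  O: 1
Molecular formula: C6H12O.
Molar mass = 100.161 g/mol.
Mass from C: 6 × 12.011 = 72.066 g/mol.
%C = 72.066 / 100.161 × 100 = 71.95%.

71.95%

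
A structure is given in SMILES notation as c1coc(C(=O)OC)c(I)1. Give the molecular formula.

C6H5IO3

Atom tally by fragment:
  furan ring core → C:4 H:4 O:1
  (− 2 ring H displaced by substituents)
  + COOCH3 → C:2 H:3 O:2
  + I → I:1
Element totals:
  C: 6
  H: 5
  I: 1
  O: 3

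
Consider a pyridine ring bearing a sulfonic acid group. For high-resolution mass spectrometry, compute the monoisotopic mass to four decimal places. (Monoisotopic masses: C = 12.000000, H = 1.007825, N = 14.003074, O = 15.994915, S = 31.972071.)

158.9990

Atom tally by fragment:
  pyridine ring core → C:5 H:5 N:1
  (− 1 ring H displaced by substituents)
  + SO3H → S:1 O:3 H:1
Element totals:
  C: 5
  H: 5
  N: 1
  O: 3
  S: 1
Molecular formula: C5H5NO3S.
  M = 5(12.0) + 5(1.007825) + 14.003074 + 3(15.994915) + 31.972071
    = 60.000000 + 5.039125 + 14.003074 + 47.984745 + 31.972071 = 158.999015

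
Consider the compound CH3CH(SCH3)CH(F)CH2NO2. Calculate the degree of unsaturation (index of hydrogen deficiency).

Atom tally by fragment:
  CH3 → C:1 H:3
  CH(SCH3) → C:2 H:4 S:1
  CH(F) → C:1 H:1 F:1
  CH2NO2 → C:1 H:2 N:1 O:2
Element totals:
  C: 5
  H: 10
  F: 1
  N: 1
  O: 2
  S: 1
Molecular formula: C5H10FNO2S.
DoU = (2C + 2 + N − H − X) / 2 = (2·5 + 2 + 1 − 10 − 1) / 2 = 1.

1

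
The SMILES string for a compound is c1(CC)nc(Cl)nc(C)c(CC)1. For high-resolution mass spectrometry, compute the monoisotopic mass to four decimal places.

Atom tally by fragment:
  pyrimidine ring core → C:4 H:4 N:2
  (− 4 ring H displaced by substituents)
  + C2H5 → C:2 H:5
  + Cl → Cl:1
  + CH3 → C:1 H:3
  + C2H5 → C:2 H:5
Element totals:
  C: 9
  H: 13
  Cl: 1
  N: 2
Molecular formula: C9H13ClN2.
  M = 9(12.0) + 13(1.007825) + 34.968853 + 2(14.003074)
    = 108.000000 + 13.101725 + 34.968853 + 28.006148 = 184.076726

184.0767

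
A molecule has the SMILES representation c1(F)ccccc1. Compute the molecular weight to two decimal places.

96.10 g/mol

Atom tally by fragment:
  benzene ring core → C:6 H:6
  (− 1 ring H displaced by substituents)
  + F → F:1
Element totals:
  C: 6
  H: 5
  F: 1
Molecular formula: C6H5F.
  M = 6(12.011) + 5(1.008) + 18.998
    = 72.066 + 5.040 + 18.998 = 96.104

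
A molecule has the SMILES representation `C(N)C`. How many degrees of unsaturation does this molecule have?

Atom tally by fragment:
  H2NCH2 → C:1 H:4 N:1
  CH3 → C:1 H:3
Element totals:
  C: 2
  H: 7
  N: 1
Molecular formula: C2H7N.
DoU = (2C + 2 + N − H − X) / 2 = (2·2 + 2 + 1 − 7 − 0) / 2 = 0.

0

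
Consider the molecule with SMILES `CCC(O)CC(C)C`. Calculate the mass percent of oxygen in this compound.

Atom tally by fragment:
  CH3 → C:1 H:3
  CH2 → C:1 H:2
  CH(OH) → C:1 H:2 O:1
  CH2 → C:1 H:2
  CH(CH3) → C:2 H:4
  CH3 → C:1 H:3
Element totals:
  C: 7
  H: 16
  O: 1
Molecular formula: C7H16O.
Molar mass = 116.204 g/mol.
Mass from O: 1 × 15.999 = 15.999 g/mol.
%O = 15.999 / 116.204 × 100 = 13.77%.

13.77%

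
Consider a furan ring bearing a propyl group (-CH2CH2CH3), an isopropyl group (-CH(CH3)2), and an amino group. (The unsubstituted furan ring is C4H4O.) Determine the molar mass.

167.25 g/mol

Atom tally by fragment:
  furan ring core → C:4 H:4 O:1
  (− 3 ring H displaced by substituents)
  + CH2CH2CH3 → C:3 H:7
  + CH(CH3)2 → C:3 H:7
  + NH2 → N:1 H:2
Element totals:
  C: 10
  H: 17
  N: 1
  O: 1
Molecular formula: C10H17NO.
  M = 10(12.011) + 17(1.008) + 14.007 + 15.999
    = 120.110 + 17.136 + 14.007 + 15.999 = 167.252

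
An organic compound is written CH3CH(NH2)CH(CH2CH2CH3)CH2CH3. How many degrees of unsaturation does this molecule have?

0

Element totals:
  C: 8
  H: 19
  N: 1
Molecular formula: C8H19N.
DoU = (2C + 2 + N − H − X) / 2 = (2·8 + 2 + 1 − 19 − 0) / 2 = 0.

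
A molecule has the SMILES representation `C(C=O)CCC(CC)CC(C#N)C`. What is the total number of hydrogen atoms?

19

Atom tally by fragment:
  OHCCH2 → C:2 H:3 O:1
  CH2 → C:1 H:2
  CH2 → C:1 H:2
  CH(C2H5) → C:3 H:6
  CH2 → C:1 H:2
  CH(CN) → C:2 H:1 N:1
  CH3 → C:1 H:3
Element totals:
  C: 11
  H: 19
  N: 1
  O: 1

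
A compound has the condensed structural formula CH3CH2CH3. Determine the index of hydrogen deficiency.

Element totals:
  C: 3
  H: 8
Molecular formula: C3H8.
DoU = (2C + 2 + N − H − X) / 2 = (2·3 + 2 + 0 − 8 − 0) / 2 = 0.

0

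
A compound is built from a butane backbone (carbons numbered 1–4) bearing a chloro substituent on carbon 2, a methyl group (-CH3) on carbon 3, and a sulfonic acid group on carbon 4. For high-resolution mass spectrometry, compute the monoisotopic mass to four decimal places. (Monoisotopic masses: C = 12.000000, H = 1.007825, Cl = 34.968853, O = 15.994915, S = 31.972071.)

186.0117

Atom tally by fragment:
  CH3 → C:1 H:3
  CH(Cl) → C:1 H:1 Cl:1
  CH(CH3) → C:2 H:4
  CH2SO3H → C:1 H:3 S:1 O:3
Element totals:
  C: 5
  H: 11
  Cl: 1
  O: 3
  S: 1
Molecular formula: C5H11ClO3S.
  M = 5(12.0) + 11(1.007825) + 34.968853 + 3(15.994915) + 31.972071
    = 60.000000 + 11.086075 + 34.968853 + 47.984745 + 31.972071 = 186.011744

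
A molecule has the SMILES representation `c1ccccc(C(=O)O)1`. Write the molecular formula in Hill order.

Atom tally by fragment:
  benzene ring core → C:6 H:6
  (− 1 ring H displaced by substituents)
  + COOH → C:1 H:1 O:2
Element totals:
  C: 7
  H: 6
  O: 2

C7H6O2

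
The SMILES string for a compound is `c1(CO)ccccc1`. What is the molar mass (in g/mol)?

Atom tally by fragment:
  benzene ring core → C:6 H:6
  (− 1 ring H displaced by substituents)
  + CH2OH → C:1 H:3 O:1
Element totals:
  C: 7
  H: 8
  O: 1
Molecular formula: C7H8O.
  M = 7(12.011) + 8(1.008) + 15.999
    = 84.077 + 8.064 + 15.999 = 108.140

108.14 g/mol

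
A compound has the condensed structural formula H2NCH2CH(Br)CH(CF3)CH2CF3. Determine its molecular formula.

C6H8BrF6N

Atom tally by fragment:
  H2NCH2 → C:1 H:4 N:1
  CH(Br) → C:1 H:1 Br:1
  CH(CF3) → C:2 H:1 F:3
  CH2CF3 → C:2 H:2 F:3
Element totals:
  C: 6
  H: 8
  Br: 1
  F: 6
  N: 1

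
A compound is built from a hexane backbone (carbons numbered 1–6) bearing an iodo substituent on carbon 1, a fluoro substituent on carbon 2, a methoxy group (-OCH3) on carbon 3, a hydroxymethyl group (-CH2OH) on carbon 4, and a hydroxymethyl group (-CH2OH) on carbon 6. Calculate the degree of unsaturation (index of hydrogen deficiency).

Atom tally by fragment:
  ICH2 → C:1 H:2 I:1
  CH(F) → C:1 H:1 F:1
  CH(OCH3) → C:2 H:4 O:1
  CH(CH2OH) → C:2 H:4 O:1
  CH2 → C:1 H:2
  CH2CH2OH → C:2 H:5 O:1
Element totals:
  C: 9
  H: 18
  F: 1
  I: 1
  O: 3
Molecular formula: C9H18FIO3.
DoU = (2C + 2 + N − H − X) / 2 = (2·9 + 2 + 0 − 18 − 2) / 2 = 0.

0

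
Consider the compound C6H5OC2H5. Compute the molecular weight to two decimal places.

Element totals:
  C: 8
  H: 10
  O: 1
Molecular formula: C8H10O.
  M = 8(12.011) + 10(1.008) + 15.999
    = 96.088 + 10.080 + 15.999 = 122.167

122.17 g/mol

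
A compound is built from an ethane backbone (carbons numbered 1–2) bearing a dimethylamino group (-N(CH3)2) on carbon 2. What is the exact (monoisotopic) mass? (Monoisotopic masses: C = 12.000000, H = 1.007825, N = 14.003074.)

73.0891

Atom tally by fragment:
  CH3 → C:1 H:3
  CH2N(CH3)2 → C:3 H:8 N:1
Element totals:
  C: 4
  H: 11
  N: 1
Molecular formula: C4H11N.
  M = 4(12.0) + 11(1.007825) + 14.003074
    = 48.000000 + 11.086075 + 14.003074 = 73.089149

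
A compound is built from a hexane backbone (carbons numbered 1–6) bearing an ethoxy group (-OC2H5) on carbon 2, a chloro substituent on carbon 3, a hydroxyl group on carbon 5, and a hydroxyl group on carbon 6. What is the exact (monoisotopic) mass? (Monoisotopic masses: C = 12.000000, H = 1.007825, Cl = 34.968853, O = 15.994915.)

Atom tally by fragment:
  CH3 → C:1 H:3
  CH(OC2H5) → C:3 H:6 O:1
  CH(Cl) → C:1 H:1 Cl:1
  CH2 → C:1 H:2
  CH(OH) → C:1 H:2 O:1
  CH2OH → C:1 H:3 O:1
Element totals:
  C: 8
  H: 17
  Cl: 1
  O: 3
Molecular formula: C8H17ClO3.
  M = 8(12.0) + 17(1.007825) + 34.968853 + 3(15.994915)
    = 96.000000 + 17.133025 + 34.968853 + 47.984745 = 196.086623

196.0866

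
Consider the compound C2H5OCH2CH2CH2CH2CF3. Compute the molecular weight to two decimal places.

170.17 g/mol

Atom tally by fragment:
  C2H5OCH2 → C:3 H:7 O:1
  CH2 → C:1 H:2
  CH2 → C:1 H:2
  CH2CF3 → C:2 H:2 F:3
Element totals:
  C: 7
  H: 13
  F: 3
  O: 1
Molecular formula: C7H13F3O.
  M = 7(12.011) + 13(1.008) + 3(18.998) + 15.999
    = 84.077 + 13.104 + 56.994 + 15.999 = 170.174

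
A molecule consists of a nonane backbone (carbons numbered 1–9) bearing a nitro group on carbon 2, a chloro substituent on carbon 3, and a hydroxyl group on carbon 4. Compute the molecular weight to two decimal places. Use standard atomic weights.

223.70 g/mol

Atom tally by fragment:
  CH3 → C:1 H:3
  CH(NO2) → C:1 H:1 N:1 O:2
  CH(Cl) → C:1 H:1 Cl:1
  CH(OH) → C:1 H:2 O:1
  CH2 → C:1 H:2
  CH2 → C:1 H:2
  CH2 → C:1 H:2
  CH2 → C:1 H:2
  CH3 → C:1 H:3
Element totals:
  C: 9
  H: 18
  Cl: 1
  N: 1
  O: 3
Molecular formula: C9H18ClNO3.
  M = 9(12.011) + 18(1.008) + 35.45 + 14.007 + 3(15.999)
    = 108.099 + 18.144 + 35.450 + 14.007 + 47.997 = 223.697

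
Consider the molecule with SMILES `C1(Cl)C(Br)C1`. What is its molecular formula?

C3H4BrCl

Atom tally by fragment:
  cyclopropane ring core → C:3 H:6
  (− 2 ring H displaced by substituents)
  + Cl → Cl:1
  + Br → Br:1
Element totals:
  C: 3
  H: 4
  Br: 1
  Cl: 1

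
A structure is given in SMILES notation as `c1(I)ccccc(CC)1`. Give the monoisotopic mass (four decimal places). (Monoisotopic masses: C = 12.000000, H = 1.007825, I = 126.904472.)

231.9749

Atom tally by fragment:
  benzene ring core → C:6 H:6
  (− 2 ring H displaced by substituents)
  + I → I:1
  + C2H5 → C:2 H:5
Element totals:
  C: 8
  H: 9
  I: 1
Molecular formula: C8H9I.
  M = 8(12.0) + 9(1.007825) + 126.904472
    = 96.000000 + 9.070425 + 126.904472 = 231.974897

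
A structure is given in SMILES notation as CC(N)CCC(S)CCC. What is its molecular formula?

C8H19NS

Atom tally by fragment:
  CH3 → C:1 H:3
  CH(NH2) → C:1 H:3 N:1
  CH2 → C:1 H:2
  CH2 → C:1 H:2
  CH(SH) → C:1 H:2 S:1
  CH2 → C:1 H:2
  CH2 → C:1 H:2
  CH3 → C:1 H:3
Element totals:
  C: 8
  H: 19
  N: 1
  S: 1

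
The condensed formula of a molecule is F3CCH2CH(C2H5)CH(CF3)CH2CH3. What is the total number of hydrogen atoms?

14

Atom tally by fragment:
  F3CCH2 → C:2 H:2 F:3
  CH(C2H5) → C:3 H:6
  CH(CF3) → C:2 H:1 F:3
  CH2 → C:1 H:2
  CH3 → C:1 H:3
Element totals:
  C: 9
  H: 14
  F: 6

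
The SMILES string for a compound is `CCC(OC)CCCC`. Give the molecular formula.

C8H18O

Atom tally by fragment:
  CH3 → C:1 H:3
  CH2 → C:1 H:2
  CH(OCH3) → C:2 H:4 O:1
  CH2 → C:1 H:2
  CH2 → C:1 H:2
  CH2 → C:1 H:2
  CH3 → C:1 H:3
Element totals:
  C: 8
  H: 18
  O: 1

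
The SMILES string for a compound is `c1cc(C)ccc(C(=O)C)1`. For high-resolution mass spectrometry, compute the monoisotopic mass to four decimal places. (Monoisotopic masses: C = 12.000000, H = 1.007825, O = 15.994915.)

Atom tally by fragment:
  benzene ring core → C:6 H:6
  (− 2 ring H displaced by substituents)
  + CH3 → C:1 H:3
  + COCH3 → C:2 H:3 O:1
Element totals:
  C: 9
  H: 10
  O: 1
Molecular formula: C9H10O.
  M = 9(12.0) + 10(1.007825) + 15.994915
    = 108.000000 + 10.078250 + 15.994915 = 134.073165

134.0732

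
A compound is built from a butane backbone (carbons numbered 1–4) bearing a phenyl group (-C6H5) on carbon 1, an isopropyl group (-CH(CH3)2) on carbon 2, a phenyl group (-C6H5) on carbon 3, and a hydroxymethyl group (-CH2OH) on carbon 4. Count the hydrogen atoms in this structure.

Atom tally by fragment:
  C6H5CH2 → C:7 H:7
  CH(CH(CH3)2) → C:4 H:8
  CH(C6H5) → C:7 H:6
  CH2CH2OH → C:2 H:5 O:1
Element totals:
  C: 20
  H: 26
  O: 1

26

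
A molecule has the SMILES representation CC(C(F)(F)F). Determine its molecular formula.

Atom tally by fragment:
  CH3 → C:1 H:3
  CH2CF3 → C:2 H:2 F:3
Element totals:
  C: 3
  H: 5
  F: 3

C3H5F3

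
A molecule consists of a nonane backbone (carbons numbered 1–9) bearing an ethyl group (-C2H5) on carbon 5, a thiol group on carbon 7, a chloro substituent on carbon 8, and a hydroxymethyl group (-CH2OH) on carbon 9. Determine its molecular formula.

Atom tally by fragment:
  CH3 → C:1 H:3
  CH2 → C:1 H:2
  CH2 → C:1 H:2
  CH2 → C:1 H:2
  CH(C2H5) → C:3 H:6
  CH2 → C:1 H:2
  CH(SH) → C:1 H:2 S:1
  CH(Cl) → C:1 H:1 Cl:1
  CH2CH2OH → C:2 H:5 O:1
Element totals:
  C: 12
  H: 25
  Cl: 1
  O: 1
  S: 1

C12H25ClOS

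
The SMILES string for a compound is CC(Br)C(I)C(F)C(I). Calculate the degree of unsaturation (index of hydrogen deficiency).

0

Atom tally by fragment:
  CH3 → C:1 H:3
  CH(Br) → C:1 H:1 Br:1
  CH(I) → C:1 H:1 I:1
  CH(F) → C:1 H:1 F:1
  CH2I → C:1 H:2 I:1
Element totals:
  C: 5
  H: 8
  Br: 1
  F: 1
  I: 2
Molecular formula: C5H8BrFI2.
DoU = (2C + 2 + N − H − X) / 2 = (2·5 + 2 + 0 − 8 − 4) / 2 = 0.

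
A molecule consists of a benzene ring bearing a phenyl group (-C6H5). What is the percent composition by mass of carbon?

93.46%

Atom tally by fragment:
  benzene ring core → C:6 H:6
  (− 1 ring H displaced by substituents)
  + C6H5 → C:6 H:5
Element totals:
  C: 12
  H: 10
Molecular formula: C12H10.
Molar mass = 154.212 g/mol.
Mass from C: 12 × 12.011 = 144.132 g/mol.
%C = 144.132 / 154.212 × 100 = 93.46%.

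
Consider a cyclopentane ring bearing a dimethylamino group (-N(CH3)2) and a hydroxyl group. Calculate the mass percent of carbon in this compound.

Atom tally by fragment:
  cyclopentane ring core → C:5 H:10
  (− 2 ring H displaced by substituents)
  + N(CH3)2 → N:1 C:2 H:6
  + OH → O:1 H:1
Element totals:
  C: 7
  H: 15
  N: 1
  O: 1
Molecular formula: C7H15NO.
Molar mass = 129.203 g/mol.
Mass from C: 7 × 12.011 = 84.077 g/mol.
%C = 84.077 / 129.203 × 100 = 65.07%.

65.07%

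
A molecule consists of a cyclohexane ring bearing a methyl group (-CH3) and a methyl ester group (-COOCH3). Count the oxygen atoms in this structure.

Atom tally by fragment:
  cyclohexane ring core → C:6 H:12
  (− 2 ring H displaced by substituents)
  + CH3 → C:1 H:3
  + COOCH3 → C:2 H:3 O:2
Element totals:
  C: 9
  H: 16
  O: 2

2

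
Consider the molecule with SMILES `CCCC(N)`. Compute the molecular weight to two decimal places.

Atom tally by fragment:
  CH3 → C:1 H:3
  CH2 → C:1 H:2
  CH2 → C:1 H:2
  CH2NH2 → C:1 H:4 N:1
Element totals:
  C: 4
  H: 11
  N: 1
Molecular formula: C4H11N.
  M = 4(12.011) + 11(1.008) + 14.007
    = 48.044 + 11.088 + 14.007 = 73.139

73.14 g/mol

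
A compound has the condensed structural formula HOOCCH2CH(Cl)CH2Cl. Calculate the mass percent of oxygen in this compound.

Element totals:
  C: 4
  H: 6
  Cl: 2
  O: 2
Molecular formula: C4H6Cl2O2.
Molar mass = 156.990 g/mol.
Mass from O: 2 × 15.999 = 31.998 g/mol.
%O = 31.998 / 156.990 × 100 = 20.38%.

20.38%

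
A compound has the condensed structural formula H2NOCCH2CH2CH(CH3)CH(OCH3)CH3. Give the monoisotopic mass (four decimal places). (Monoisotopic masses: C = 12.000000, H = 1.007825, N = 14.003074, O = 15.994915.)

Element totals:
  C: 8
  H: 17
  N: 1
  O: 2
Molecular formula: C8H17NO2.
  M = 8(12.0) + 17(1.007825) + 14.003074 + 2(15.994915)
    = 96.000000 + 17.133025 + 14.003074 + 31.989830 = 159.125929

159.1259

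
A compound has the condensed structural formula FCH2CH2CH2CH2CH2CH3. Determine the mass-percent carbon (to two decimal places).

Element totals:
  C: 6
  H: 13
  F: 1
Molecular formula: C6H13F.
Molar mass = 104.168 g/mol.
Mass from C: 6 × 12.011 = 72.066 g/mol.
%C = 72.066 / 104.168 × 100 = 69.18%.

69.18%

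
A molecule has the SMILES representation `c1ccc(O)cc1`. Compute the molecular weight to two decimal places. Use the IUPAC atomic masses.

Atom tally by fragment:
  benzene ring core → C:6 H:6
  (− 1 ring H displaced by substituents)
  + OH → O:1 H:1
Element totals:
  C: 6
  H: 6
  O: 1
Molecular formula: C6H6O.
  M = 6(12.011) + 6(1.008) + 15.999
    = 72.066 + 6.048 + 15.999 = 94.113

94.11 g/mol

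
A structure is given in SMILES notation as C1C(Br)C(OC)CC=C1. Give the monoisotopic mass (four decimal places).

189.9993

Atom tally by fragment:
  cyclohexene ring core → C:6 H:10
  (− 2 ring H displaced by substituents)
  + Br → Br:1
  + OCH3 → C:1 H:3 O:1
Element totals:
  C: 7
  H: 11
  Br: 1
  O: 1
Molecular formula: C7H11BrO.
  M = 7(12.0) + 11(1.007825) + 78.918338 + 15.994915
    = 84.000000 + 11.086075 + 78.918338 + 15.994915 = 189.999328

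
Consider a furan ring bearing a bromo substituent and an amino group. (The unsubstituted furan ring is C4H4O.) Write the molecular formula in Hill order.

C4H4BrNO

Atom tally by fragment:
  furan ring core → C:4 H:4 O:1
  (− 2 ring H displaced by substituents)
  + Br → Br:1
  + NH2 → N:1 H:2
Element totals:
  C: 4
  H: 4
  Br: 1
  N: 1
  O: 1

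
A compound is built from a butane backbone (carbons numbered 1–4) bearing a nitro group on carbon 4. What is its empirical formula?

Atom tally by fragment:
  CH3 → C:1 H:3
  CH2 → C:1 H:2
  CH2 → C:1 H:2
  CH2NO2 → C:1 H:2 N:1 O:2
Element totals:
  C: 4
  H: 9
  N: 1
  O: 2
Molecular formula: C4H9NO2.
gcd of subscripts (4, 9, 1, 2) = 1, so the empirical formula equals the molecular formula.

C4H9NO2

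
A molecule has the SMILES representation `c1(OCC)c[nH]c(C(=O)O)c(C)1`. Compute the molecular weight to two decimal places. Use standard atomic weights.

Atom tally by fragment:
  pyrrole ring core → C:4 H:5 N:1
  (− 3 ring H displaced by substituents)
  + OC2H5 → C:2 H:5 O:1
  + COOH → C:1 H:1 O:2
  + CH3 → C:1 H:3
Element totals:
  C: 8
  H: 11
  N: 1
  O: 3
Molecular formula: C8H11NO3.
  M = 8(12.011) + 11(1.008) + 14.007 + 3(15.999)
    = 96.088 + 11.088 + 14.007 + 47.997 = 169.180

169.18 g/mol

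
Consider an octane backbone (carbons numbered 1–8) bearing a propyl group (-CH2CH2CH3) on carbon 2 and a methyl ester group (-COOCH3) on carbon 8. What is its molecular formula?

C13H26O2

Atom tally by fragment:
  CH3 → C:1 H:3
  CH(CH2CH2CH3) → C:4 H:8
  CH2 → C:1 H:2
  CH2 → C:1 H:2
  CH2 → C:1 H:2
  CH2 → C:1 H:2
  CH2 → C:1 H:2
  CH2COOCH3 → C:3 H:5 O:2
Element totals:
  C: 13
  H: 26
  O: 2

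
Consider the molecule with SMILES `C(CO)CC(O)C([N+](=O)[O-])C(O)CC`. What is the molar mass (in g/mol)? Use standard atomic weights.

Atom tally by fragment:
  HOCH2CH2 → C:2 H:5 O:1
  CH2 → C:1 H:2
  CH(OH) → C:1 H:2 O:1
  CH(NO2) → C:1 H:1 N:1 O:2
  CH(OH) → C:1 H:2 O:1
  CH2 → C:1 H:2
  CH3 → C:1 H:3
Element totals:
  C: 8
  H: 17
  N: 1
  O: 5
Molecular formula: C8H17NO5.
  M = 8(12.011) + 17(1.008) + 14.007 + 5(15.999)
    = 96.088 + 17.136 + 14.007 + 79.995 = 207.226

207.23 g/mol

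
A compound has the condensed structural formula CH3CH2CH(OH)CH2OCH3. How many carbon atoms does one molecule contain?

Atom tally by fragment:
  CH3 → C:1 H:3
  CH2 → C:1 H:2
  CH(OH) → C:1 H:2 O:1
  CH2OCH3 → C:2 H:5 O:1
Element totals:
  C: 5
  H: 12
  O: 2

5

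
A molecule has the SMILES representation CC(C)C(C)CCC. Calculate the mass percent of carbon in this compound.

Atom tally by fragment:
  CH3 → C:1 H:3
  CH(CH3) → C:2 H:4
  CH(CH3) → C:2 H:4
  CH2 → C:1 H:2
  CH2 → C:1 H:2
  CH3 → C:1 H:3
Element totals:
  C: 8
  H: 18
Molecular formula: C8H18.
Molar mass = 114.232 g/mol.
Mass from C: 8 × 12.011 = 96.088 g/mol.
%C = 96.088 / 114.232 × 100 = 84.12%.

84.12%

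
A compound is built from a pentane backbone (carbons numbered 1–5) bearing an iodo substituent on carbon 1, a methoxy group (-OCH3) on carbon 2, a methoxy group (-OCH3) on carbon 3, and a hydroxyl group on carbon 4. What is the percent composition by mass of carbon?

Atom tally by fragment:
  ICH2 → C:1 H:2 I:1
  CH(OCH3) → C:2 H:4 O:1
  CH(OCH3) → C:2 H:4 O:1
  CH(OH) → C:1 H:2 O:1
  CH3 → C:1 H:3
Element totals:
  C: 7
  H: 15
  I: 1
  O: 3
Molecular formula: C7H15IO3.
Molar mass = 274.098 g/mol.
Mass from C: 7 × 12.011 = 84.077 g/mol.
%C = 84.077 / 274.098 × 100 = 30.67%.

30.67%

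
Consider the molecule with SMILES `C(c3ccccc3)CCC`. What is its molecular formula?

C10H14

Atom tally by fragment:
  C6H5CH2 → C:7 H:7
  CH2 → C:1 H:2
  CH2 → C:1 H:2
  CH3 → C:1 H:3
Element totals:
  C: 10
  H: 14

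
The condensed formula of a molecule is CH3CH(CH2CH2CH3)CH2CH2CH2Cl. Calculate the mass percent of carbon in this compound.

64.63%

Element totals:
  C: 8
  H: 17
  Cl: 1
Molecular formula: C8H17Cl.
Molar mass = 148.674 g/mol.
Mass from C: 8 × 12.011 = 96.088 g/mol.
%C = 96.088 / 148.674 × 100 = 64.63%.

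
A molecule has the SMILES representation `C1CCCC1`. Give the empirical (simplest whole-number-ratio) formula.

CH2

Atom tally by fragment:
  cyclopentane ring core → C:5 H:10
Element totals:
  C: 5
  H: 10
Molecular formula: C5H10.
gcd of subscripts = 5; dividing each by 5:
  C: 5/5 = 1
  H: 10/5 = 2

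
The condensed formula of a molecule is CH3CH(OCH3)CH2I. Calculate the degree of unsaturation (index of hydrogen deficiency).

Atom tally by fragment:
  CH3 → C:1 H:3
  CH(OCH3) → C:2 H:4 O:1
  CH2I → C:1 H:2 I:1
Element totals:
  C: 4
  H: 9
  I: 1
  O: 1
Molecular formula: C4H9IO.
DoU = (2C + 2 + N − H − X) / 2 = (2·4 + 2 + 0 − 9 − 1) / 2 = 0.

0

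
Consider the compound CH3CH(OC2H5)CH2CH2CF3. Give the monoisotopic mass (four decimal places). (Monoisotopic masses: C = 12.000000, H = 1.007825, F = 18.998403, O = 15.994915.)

170.0918

Atom tally by fragment:
  CH3 → C:1 H:3
  CH(OC2H5) → C:3 H:6 O:1
  CH2 → C:1 H:2
  CH2CF3 → C:2 H:2 F:3
Element totals:
  C: 7
  H: 13
  F: 3
  O: 1
Molecular formula: C7H13F3O.
  M = 7(12.0) + 13(1.007825) + 3(18.998403) + 15.994915
    = 84.000000 + 13.101725 + 56.995209 + 15.994915 = 170.091849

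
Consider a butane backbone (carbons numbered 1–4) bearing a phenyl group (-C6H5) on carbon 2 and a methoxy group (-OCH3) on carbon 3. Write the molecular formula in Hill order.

Atom tally by fragment:
  CH3 → C:1 H:3
  CH(C6H5) → C:7 H:6
  CH(OCH3) → C:2 H:4 O:1
  CH3 → C:1 H:3
Element totals:
  C: 11
  H: 16
  O: 1

C11H16O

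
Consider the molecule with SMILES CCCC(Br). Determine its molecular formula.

C4H9Br

Atom tally by fragment:
  CH3 → C:1 H:3
  CH2 → C:1 H:2
  CH2 → C:1 H:2
  CH2Br → C:1 H:2 Br:1
Element totals:
  C: 4
  H: 9
  Br: 1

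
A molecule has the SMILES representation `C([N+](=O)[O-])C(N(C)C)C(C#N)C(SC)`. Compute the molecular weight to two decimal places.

217.29 g/mol

Atom tally by fragment:
  O2NCH2 → C:1 H:2 N:1 O:2
  CH(N(CH3)2) → C:3 H:7 N:1
  CH(CN) → C:2 H:1 N:1
  CH2SCH3 → C:2 H:5 S:1
Element totals:
  C: 8
  H: 15
  N: 3
  O: 2
  S: 1
Molecular formula: C8H15N3O2S.
  M = 8(12.011) + 15(1.008) + 3(14.007) + 2(15.999) + 32.06
    = 96.088 + 15.120 + 42.021 + 31.998 + 32.060 = 217.287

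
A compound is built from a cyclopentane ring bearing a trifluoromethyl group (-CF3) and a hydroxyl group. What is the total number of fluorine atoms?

Atom tally by fragment:
  cyclopentane ring core → C:5 H:10
  (− 2 ring H displaced by substituents)
  + CF3 → C:1 F:3
  + OH → O:1 H:1
Element totals:
  C: 6
  H: 9
  F: 3
  O: 1

3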